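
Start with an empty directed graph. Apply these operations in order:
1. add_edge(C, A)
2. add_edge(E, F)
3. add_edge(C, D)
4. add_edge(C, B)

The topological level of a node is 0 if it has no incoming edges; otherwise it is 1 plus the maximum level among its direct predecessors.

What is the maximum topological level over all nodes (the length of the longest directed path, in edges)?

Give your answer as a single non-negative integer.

Op 1: add_edge(C, A). Edges now: 1
Op 2: add_edge(E, F). Edges now: 2
Op 3: add_edge(C, D). Edges now: 3
Op 4: add_edge(C, B). Edges now: 4
Compute levels (Kahn BFS):
  sources (in-degree 0): C, E
  process C: level=0
    C->A: in-degree(A)=0, level(A)=1, enqueue
    C->B: in-degree(B)=0, level(B)=1, enqueue
    C->D: in-degree(D)=0, level(D)=1, enqueue
  process E: level=0
    E->F: in-degree(F)=0, level(F)=1, enqueue
  process A: level=1
  process B: level=1
  process D: level=1
  process F: level=1
All levels: A:1, B:1, C:0, D:1, E:0, F:1
max level = 1

Answer: 1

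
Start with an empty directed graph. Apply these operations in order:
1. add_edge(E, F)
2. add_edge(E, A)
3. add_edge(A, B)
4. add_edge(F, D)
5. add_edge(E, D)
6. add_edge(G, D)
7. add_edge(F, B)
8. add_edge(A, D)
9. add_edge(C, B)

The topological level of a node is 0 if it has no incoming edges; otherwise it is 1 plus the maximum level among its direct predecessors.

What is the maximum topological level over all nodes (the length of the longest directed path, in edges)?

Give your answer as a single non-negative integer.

Op 1: add_edge(E, F). Edges now: 1
Op 2: add_edge(E, A). Edges now: 2
Op 3: add_edge(A, B). Edges now: 3
Op 4: add_edge(F, D). Edges now: 4
Op 5: add_edge(E, D). Edges now: 5
Op 6: add_edge(G, D). Edges now: 6
Op 7: add_edge(F, B). Edges now: 7
Op 8: add_edge(A, D). Edges now: 8
Op 9: add_edge(C, B). Edges now: 9
Compute levels (Kahn BFS):
  sources (in-degree 0): C, E, G
  process C: level=0
    C->B: in-degree(B)=2, level(B)>=1
  process E: level=0
    E->A: in-degree(A)=0, level(A)=1, enqueue
    E->D: in-degree(D)=3, level(D)>=1
    E->F: in-degree(F)=0, level(F)=1, enqueue
  process G: level=0
    G->D: in-degree(D)=2, level(D)>=1
  process A: level=1
    A->B: in-degree(B)=1, level(B)>=2
    A->D: in-degree(D)=1, level(D)>=2
  process F: level=1
    F->B: in-degree(B)=0, level(B)=2, enqueue
    F->D: in-degree(D)=0, level(D)=2, enqueue
  process B: level=2
  process D: level=2
All levels: A:1, B:2, C:0, D:2, E:0, F:1, G:0
max level = 2

Answer: 2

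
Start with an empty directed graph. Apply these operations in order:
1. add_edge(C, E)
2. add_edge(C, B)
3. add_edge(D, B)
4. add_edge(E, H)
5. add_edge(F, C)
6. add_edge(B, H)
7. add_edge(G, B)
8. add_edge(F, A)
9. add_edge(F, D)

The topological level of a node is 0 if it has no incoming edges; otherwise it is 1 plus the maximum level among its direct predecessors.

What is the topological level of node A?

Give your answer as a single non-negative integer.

Answer: 1

Derivation:
Op 1: add_edge(C, E). Edges now: 1
Op 2: add_edge(C, B). Edges now: 2
Op 3: add_edge(D, B). Edges now: 3
Op 4: add_edge(E, H). Edges now: 4
Op 5: add_edge(F, C). Edges now: 5
Op 6: add_edge(B, H). Edges now: 6
Op 7: add_edge(G, B). Edges now: 7
Op 8: add_edge(F, A). Edges now: 8
Op 9: add_edge(F, D). Edges now: 9
Compute levels (Kahn BFS):
  sources (in-degree 0): F, G
  process F: level=0
    F->A: in-degree(A)=0, level(A)=1, enqueue
    F->C: in-degree(C)=0, level(C)=1, enqueue
    F->D: in-degree(D)=0, level(D)=1, enqueue
  process G: level=0
    G->B: in-degree(B)=2, level(B)>=1
  process A: level=1
  process C: level=1
    C->B: in-degree(B)=1, level(B)>=2
    C->E: in-degree(E)=0, level(E)=2, enqueue
  process D: level=1
    D->B: in-degree(B)=0, level(B)=2, enqueue
  process E: level=2
    E->H: in-degree(H)=1, level(H)>=3
  process B: level=2
    B->H: in-degree(H)=0, level(H)=3, enqueue
  process H: level=3
All levels: A:1, B:2, C:1, D:1, E:2, F:0, G:0, H:3
level(A) = 1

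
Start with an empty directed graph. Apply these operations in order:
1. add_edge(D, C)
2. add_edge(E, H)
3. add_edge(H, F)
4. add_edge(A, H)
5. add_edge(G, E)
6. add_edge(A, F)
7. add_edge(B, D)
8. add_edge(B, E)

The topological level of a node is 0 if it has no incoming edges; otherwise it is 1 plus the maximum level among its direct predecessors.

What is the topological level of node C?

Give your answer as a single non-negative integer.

Op 1: add_edge(D, C). Edges now: 1
Op 2: add_edge(E, H). Edges now: 2
Op 3: add_edge(H, F). Edges now: 3
Op 4: add_edge(A, H). Edges now: 4
Op 5: add_edge(G, E). Edges now: 5
Op 6: add_edge(A, F). Edges now: 6
Op 7: add_edge(B, D). Edges now: 7
Op 8: add_edge(B, E). Edges now: 8
Compute levels (Kahn BFS):
  sources (in-degree 0): A, B, G
  process A: level=0
    A->F: in-degree(F)=1, level(F)>=1
    A->H: in-degree(H)=1, level(H)>=1
  process B: level=0
    B->D: in-degree(D)=0, level(D)=1, enqueue
    B->E: in-degree(E)=1, level(E)>=1
  process G: level=0
    G->E: in-degree(E)=0, level(E)=1, enqueue
  process D: level=1
    D->C: in-degree(C)=0, level(C)=2, enqueue
  process E: level=1
    E->H: in-degree(H)=0, level(H)=2, enqueue
  process C: level=2
  process H: level=2
    H->F: in-degree(F)=0, level(F)=3, enqueue
  process F: level=3
All levels: A:0, B:0, C:2, D:1, E:1, F:3, G:0, H:2
level(C) = 2

Answer: 2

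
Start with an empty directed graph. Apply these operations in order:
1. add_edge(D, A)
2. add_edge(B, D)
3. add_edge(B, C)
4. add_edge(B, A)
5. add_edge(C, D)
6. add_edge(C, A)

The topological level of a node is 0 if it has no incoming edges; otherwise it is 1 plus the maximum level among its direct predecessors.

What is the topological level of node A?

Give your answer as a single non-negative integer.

Op 1: add_edge(D, A). Edges now: 1
Op 2: add_edge(B, D). Edges now: 2
Op 3: add_edge(B, C). Edges now: 3
Op 4: add_edge(B, A). Edges now: 4
Op 5: add_edge(C, D). Edges now: 5
Op 6: add_edge(C, A). Edges now: 6
Compute levels (Kahn BFS):
  sources (in-degree 0): B
  process B: level=0
    B->A: in-degree(A)=2, level(A)>=1
    B->C: in-degree(C)=0, level(C)=1, enqueue
    B->D: in-degree(D)=1, level(D)>=1
  process C: level=1
    C->A: in-degree(A)=1, level(A)>=2
    C->D: in-degree(D)=0, level(D)=2, enqueue
  process D: level=2
    D->A: in-degree(A)=0, level(A)=3, enqueue
  process A: level=3
All levels: A:3, B:0, C:1, D:2
level(A) = 3

Answer: 3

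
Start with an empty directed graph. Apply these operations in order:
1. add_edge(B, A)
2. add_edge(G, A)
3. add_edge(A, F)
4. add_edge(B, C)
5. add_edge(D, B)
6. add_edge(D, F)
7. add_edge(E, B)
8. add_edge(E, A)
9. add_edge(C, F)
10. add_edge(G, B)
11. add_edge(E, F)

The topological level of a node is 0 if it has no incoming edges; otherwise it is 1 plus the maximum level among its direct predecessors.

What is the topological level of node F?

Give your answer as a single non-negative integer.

Op 1: add_edge(B, A). Edges now: 1
Op 2: add_edge(G, A). Edges now: 2
Op 3: add_edge(A, F). Edges now: 3
Op 4: add_edge(B, C). Edges now: 4
Op 5: add_edge(D, B). Edges now: 5
Op 6: add_edge(D, F). Edges now: 6
Op 7: add_edge(E, B). Edges now: 7
Op 8: add_edge(E, A). Edges now: 8
Op 9: add_edge(C, F). Edges now: 9
Op 10: add_edge(G, B). Edges now: 10
Op 11: add_edge(E, F). Edges now: 11
Compute levels (Kahn BFS):
  sources (in-degree 0): D, E, G
  process D: level=0
    D->B: in-degree(B)=2, level(B)>=1
    D->F: in-degree(F)=3, level(F)>=1
  process E: level=0
    E->A: in-degree(A)=2, level(A)>=1
    E->B: in-degree(B)=1, level(B)>=1
    E->F: in-degree(F)=2, level(F)>=1
  process G: level=0
    G->A: in-degree(A)=1, level(A)>=1
    G->B: in-degree(B)=0, level(B)=1, enqueue
  process B: level=1
    B->A: in-degree(A)=0, level(A)=2, enqueue
    B->C: in-degree(C)=0, level(C)=2, enqueue
  process A: level=2
    A->F: in-degree(F)=1, level(F)>=3
  process C: level=2
    C->F: in-degree(F)=0, level(F)=3, enqueue
  process F: level=3
All levels: A:2, B:1, C:2, D:0, E:0, F:3, G:0
level(F) = 3

Answer: 3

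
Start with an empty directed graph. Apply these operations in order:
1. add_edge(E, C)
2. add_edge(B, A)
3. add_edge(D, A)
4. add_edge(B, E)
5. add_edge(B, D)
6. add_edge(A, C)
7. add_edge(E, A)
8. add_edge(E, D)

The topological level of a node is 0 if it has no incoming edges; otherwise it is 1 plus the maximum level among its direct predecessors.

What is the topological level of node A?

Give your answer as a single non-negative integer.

Answer: 3

Derivation:
Op 1: add_edge(E, C). Edges now: 1
Op 2: add_edge(B, A). Edges now: 2
Op 3: add_edge(D, A). Edges now: 3
Op 4: add_edge(B, E). Edges now: 4
Op 5: add_edge(B, D). Edges now: 5
Op 6: add_edge(A, C). Edges now: 6
Op 7: add_edge(E, A). Edges now: 7
Op 8: add_edge(E, D). Edges now: 8
Compute levels (Kahn BFS):
  sources (in-degree 0): B
  process B: level=0
    B->A: in-degree(A)=2, level(A)>=1
    B->D: in-degree(D)=1, level(D)>=1
    B->E: in-degree(E)=0, level(E)=1, enqueue
  process E: level=1
    E->A: in-degree(A)=1, level(A)>=2
    E->C: in-degree(C)=1, level(C)>=2
    E->D: in-degree(D)=0, level(D)=2, enqueue
  process D: level=2
    D->A: in-degree(A)=0, level(A)=3, enqueue
  process A: level=3
    A->C: in-degree(C)=0, level(C)=4, enqueue
  process C: level=4
All levels: A:3, B:0, C:4, D:2, E:1
level(A) = 3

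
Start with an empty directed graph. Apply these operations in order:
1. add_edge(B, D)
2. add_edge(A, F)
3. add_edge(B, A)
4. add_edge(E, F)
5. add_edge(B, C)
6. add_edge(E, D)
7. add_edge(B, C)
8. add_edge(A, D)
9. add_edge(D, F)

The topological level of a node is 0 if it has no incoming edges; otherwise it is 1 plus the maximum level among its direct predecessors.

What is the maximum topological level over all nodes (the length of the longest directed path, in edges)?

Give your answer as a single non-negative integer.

Op 1: add_edge(B, D). Edges now: 1
Op 2: add_edge(A, F). Edges now: 2
Op 3: add_edge(B, A). Edges now: 3
Op 4: add_edge(E, F). Edges now: 4
Op 5: add_edge(B, C). Edges now: 5
Op 6: add_edge(E, D). Edges now: 6
Op 7: add_edge(B, C) (duplicate, no change). Edges now: 6
Op 8: add_edge(A, D). Edges now: 7
Op 9: add_edge(D, F). Edges now: 8
Compute levels (Kahn BFS):
  sources (in-degree 0): B, E
  process B: level=0
    B->A: in-degree(A)=0, level(A)=1, enqueue
    B->C: in-degree(C)=0, level(C)=1, enqueue
    B->D: in-degree(D)=2, level(D)>=1
  process E: level=0
    E->D: in-degree(D)=1, level(D)>=1
    E->F: in-degree(F)=2, level(F)>=1
  process A: level=1
    A->D: in-degree(D)=0, level(D)=2, enqueue
    A->F: in-degree(F)=1, level(F)>=2
  process C: level=1
  process D: level=2
    D->F: in-degree(F)=0, level(F)=3, enqueue
  process F: level=3
All levels: A:1, B:0, C:1, D:2, E:0, F:3
max level = 3

Answer: 3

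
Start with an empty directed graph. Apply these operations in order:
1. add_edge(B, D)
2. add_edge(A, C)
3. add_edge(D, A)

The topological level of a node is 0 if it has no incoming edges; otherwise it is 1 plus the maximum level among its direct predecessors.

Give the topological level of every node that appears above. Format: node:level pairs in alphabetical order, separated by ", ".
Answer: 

Op 1: add_edge(B, D). Edges now: 1
Op 2: add_edge(A, C). Edges now: 2
Op 3: add_edge(D, A). Edges now: 3
Compute levels (Kahn BFS):
  sources (in-degree 0): B
  process B: level=0
    B->D: in-degree(D)=0, level(D)=1, enqueue
  process D: level=1
    D->A: in-degree(A)=0, level(A)=2, enqueue
  process A: level=2
    A->C: in-degree(C)=0, level(C)=3, enqueue
  process C: level=3
All levels: A:2, B:0, C:3, D:1

Answer: A:2, B:0, C:3, D:1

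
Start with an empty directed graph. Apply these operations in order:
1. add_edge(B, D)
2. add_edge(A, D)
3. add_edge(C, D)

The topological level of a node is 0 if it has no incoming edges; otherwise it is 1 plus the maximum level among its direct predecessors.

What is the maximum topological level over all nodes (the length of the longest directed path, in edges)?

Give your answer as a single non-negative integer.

Op 1: add_edge(B, D). Edges now: 1
Op 2: add_edge(A, D). Edges now: 2
Op 3: add_edge(C, D). Edges now: 3
Compute levels (Kahn BFS):
  sources (in-degree 0): A, B, C
  process A: level=0
    A->D: in-degree(D)=2, level(D)>=1
  process B: level=0
    B->D: in-degree(D)=1, level(D)>=1
  process C: level=0
    C->D: in-degree(D)=0, level(D)=1, enqueue
  process D: level=1
All levels: A:0, B:0, C:0, D:1
max level = 1

Answer: 1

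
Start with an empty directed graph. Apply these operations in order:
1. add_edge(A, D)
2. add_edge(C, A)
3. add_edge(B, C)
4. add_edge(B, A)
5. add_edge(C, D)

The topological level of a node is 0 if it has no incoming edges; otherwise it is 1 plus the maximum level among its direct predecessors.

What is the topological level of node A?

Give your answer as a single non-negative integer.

Op 1: add_edge(A, D). Edges now: 1
Op 2: add_edge(C, A). Edges now: 2
Op 3: add_edge(B, C). Edges now: 3
Op 4: add_edge(B, A). Edges now: 4
Op 5: add_edge(C, D). Edges now: 5
Compute levels (Kahn BFS):
  sources (in-degree 0): B
  process B: level=0
    B->A: in-degree(A)=1, level(A)>=1
    B->C: in-degree(C)=0, level(C)=1, enqueue
  process C: level=1
    C->A: in-degree(A)=0, level(A)=2, enqueue
    C->D: in-degree(D)=1, level(D)>=2
  process A: level=2
    A->D: in-degree(D)=0, level(D)=3, enqueue
  process D: level=3
All levels: A:2, B:0, C:1, D:3
level(A) = 2

Answer: 2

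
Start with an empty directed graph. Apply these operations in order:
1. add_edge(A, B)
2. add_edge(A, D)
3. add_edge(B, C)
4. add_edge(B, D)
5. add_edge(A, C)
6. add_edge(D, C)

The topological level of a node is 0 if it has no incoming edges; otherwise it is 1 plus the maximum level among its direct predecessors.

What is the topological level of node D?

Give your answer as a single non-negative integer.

Answer: 2

Derivation:
Op 1: add_edge(A, B). Edges now: 1
Op 2: add_edge(A, D). Edges now: 2
Op 3: add_edge(B, C). Edges now: 3
Op 4: add_edge(B, D). Edges now: 4
Op 5: add_edge(A, C). Edges now: 5
Op 6: add_edge(D, C). Edges now: 6
Compute levels (Kahn BFS):
  sources (in-degree 0): A
  process A: level=0
    A->B: in-degree(B)=0, level(B)=1, enqueue
    A->C: in-degree(C)=2, level(C)>=1
    A->D: in-degree(D)=1, level(D)>=1
  process B: level=1
    B->C: in-degree(C)=1, level(C)>=2
    B->D: in-degree(D)=0, level(D)=2, enqueue
  process D: level=2
    D->C: in-degree(C)=0, level(C)=3, enqueue
  process C: level=3
All levels: A:0, B:1, C:3, D:2
level(D) = 2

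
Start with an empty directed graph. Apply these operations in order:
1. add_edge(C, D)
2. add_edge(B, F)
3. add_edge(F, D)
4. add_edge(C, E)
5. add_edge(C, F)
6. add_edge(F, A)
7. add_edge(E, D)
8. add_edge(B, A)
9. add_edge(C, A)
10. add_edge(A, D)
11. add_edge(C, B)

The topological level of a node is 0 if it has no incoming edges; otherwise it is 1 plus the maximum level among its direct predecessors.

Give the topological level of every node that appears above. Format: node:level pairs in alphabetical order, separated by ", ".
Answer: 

Op 1: add_edge(C, D). Edges now: 1
Op 2: add_edge(B, F). Edges now: 2
Op 3: add_edge(F, D). Edges now: 3
Op 4: add_edge(C, E). Edges now: 4
Op 5: add_edge(C, F). Edges now: 5
Op 6: add_edge(F, A). Edges now: 6
Op 7: add_edge(E, D). Edges now: 7
Op 8: add_edge(B, A). Edges now: 8
Op 9: add_edge(C, A). Edges now: 9
Op 10: add_edge(A, D). Edges now: 10
Op 11: add_edge(C, B). Edges now: 11
Compute levels (Kahn BFS):
  sources (in-degree 0): C
  process C: level=0
    C->A: in-degree(A)=2, level(A)>=1
    C->B: in-degree(B)=0, level(B)=1, enqueue
    C->D: in-degree(D)=3, level(D)>=1
    C->E: in-degree(E)=0, level(E)=1, enqueue
    C->F: in-degree(F)=1, level(F)>=1
  process B: level=1
    B->A: in-degree(A)=1, level(A)>=2
    B->F: in-degree(F)=0, level(F)=2, enqueue
  process E: level=1
    E->D: in-degree(D)=2, level(D)>=2
  process F: level=2
    F->A: in-degree(A)=0, level(A)=3, enqueue
    F->D: in-degree(D)=1, level(D)>=3
  process A: level=3
    A->D: in-degree(D)=0, level(D)=4, enqueue
  process D: level=4
All levels: A:3, B:1, C:0, D:4, E:1, F:2

Answer: A:3, B:1, C:0, D:4, E:1, F:2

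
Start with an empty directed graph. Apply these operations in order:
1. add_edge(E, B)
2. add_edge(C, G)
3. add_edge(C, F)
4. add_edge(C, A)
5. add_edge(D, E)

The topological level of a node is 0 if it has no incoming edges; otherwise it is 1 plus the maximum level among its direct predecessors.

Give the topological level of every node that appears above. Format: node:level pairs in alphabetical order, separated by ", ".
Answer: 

Answer: A:1, B:2, C:0, D:0, E:1, F:1, G:1

Derivation:
Op 1: add_edge(E, B). Edges now: 1
Op 2: add_edge(C, G). Edges now: 2
Op 3: add_edge(C, F). Edges now: 3
Op 4: add_edge(C, A). Edges now: 4
Op 5: add_edge(D, E). Edges now: 5
Compute levels (Kahn BFS):
  sources (in-degree 0): C, D
  process C: level=0
    C->A: in-degree(A)=0, level(A)=1, enqueue
    C->F: in-degree(F)=0, level(F)=1, enqueue
    C->G: in-degree(G)=0, level(G)=1, enqueue
  process D: level=0
    D->E: in-degree(E)=0, level(E)=1, enqueue
  process A: level=1
  process F: level=1
  process G: level=1
  process E: level=1
    E->B: in-degree(B)=0, level(B)=2, enqueue
  process B: level=2
All levels: A:1, B:2, C:0, D:0, E:1, F:1, G:1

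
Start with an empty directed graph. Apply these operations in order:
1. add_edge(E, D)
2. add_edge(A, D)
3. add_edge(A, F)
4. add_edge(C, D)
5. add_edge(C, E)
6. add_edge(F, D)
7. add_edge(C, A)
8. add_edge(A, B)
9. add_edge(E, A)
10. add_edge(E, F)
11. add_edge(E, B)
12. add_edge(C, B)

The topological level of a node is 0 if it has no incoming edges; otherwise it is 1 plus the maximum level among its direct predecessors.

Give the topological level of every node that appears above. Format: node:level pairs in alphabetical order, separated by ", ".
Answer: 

Op 1: add_edge(E, D). Edges now: 1
Op 2: add_edge(A, D). Edges now: 2
Op 3: add_edge(A, F). Edges now: 3
Op 4: add_edge(C, D). Edges now: 4
Op 5: add_edge(C, E). Edges now: 5
Op 6: add_edge(F, D). Edges now: 6
Op 7: add_edge(C, A). Edges now: 7
Op 8: add_edge(A, B). Edges now: 8
Op 9: add_edge(E, A). Edges now: 9
Op 10: add_edge(E, F). Edges now: 10
Op 11: add_edge(E, B). Edges now: 11
Op 12: add_edge(C, B). Edges now: 12
Compute levels (Kahn BFS):
  sources (in-degree 0): C
  process C: level=0
    C->A: in-degree(A)=1, level(A)>=1
    C->B: in-degree(B)=2, level(B)>=1
    C->D: in-degree(D)=3, level(D)>=1
    C->E: in-degree(E)=0, level(E)=1, enqueue
  process E: level=1
    E->A: in-degree(A)=0, level(A)=2, enqueue
    E->B: in-degree(B)=1, level(B)>=2
    E->D: in-degree(D)=2, level(D)>=2
    E->F: in-degree(F)=1, level(F)>=2
  process A: level=2
    A->B: in-degree(B)=0, level(B)=3, enqueue
    A->D: in-degree(D)=1, level(D)>=3
    A->F: in-degree(F)=0, level(F)=3, enqueue
  process B: level=3
  process F: level=3
    F->D: in-degree(D)=0, level(D)=4, enqueue
  process D: level=4
All levels: A:2, B:3, C:0, D:4, E:1, F:3

Answer: A:2, B:3, C:0, D:4, E:1, F:3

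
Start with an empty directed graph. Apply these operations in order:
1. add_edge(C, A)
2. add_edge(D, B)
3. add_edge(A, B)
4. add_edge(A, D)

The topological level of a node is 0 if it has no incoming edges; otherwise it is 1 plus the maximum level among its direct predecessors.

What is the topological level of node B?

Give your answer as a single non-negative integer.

Answer: 3

Derivation:
Op 1: add_edge(C, A). Edges now: 1
Op 2: add_edge(D, B). Edges now: 2
Op 3: add_edge(A, B). Edges now: 3
Op 4: add_edge(A, D). Edges now: 4
Compute levels (Kahn BFS):
  sources (in-degree 0): C
  process C: level=0
    C->A: in-degree(A)=0, level(A)=1, enqueue
  process A: level=1
    A->B: in-degree(B)=1, level(B)>=2
    A->D: in-degree(D)=0, level(D)=2, enqueue
  process D: level=2
    D->B: in-degree(B)=0, level(B)=3, enqueue
  process B: level=3
All levels: A:1, B:3, C:0, D:2
level(B) = 3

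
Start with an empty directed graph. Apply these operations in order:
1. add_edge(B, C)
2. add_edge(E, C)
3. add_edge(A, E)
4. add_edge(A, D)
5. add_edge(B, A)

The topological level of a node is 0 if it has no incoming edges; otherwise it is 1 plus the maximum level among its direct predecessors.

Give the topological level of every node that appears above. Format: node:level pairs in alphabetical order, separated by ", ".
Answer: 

Op 1: add_edge(B, C). Edges now: 1
Op 2: add_edge(E, C). Edges now: 2
Op 3: add_edge(A, E). Edges now: 3
Op 4: add_edge(A, D). Edges now: 4
Op 5: add_edge(B, A). Edges now: 5
Compute levels (Kahn BFS):
  sources (in-degree 0): B
  process B: level=0
    B->A: in-degree(A)=0, level(A)=1, enqueue
    B->C: in-degree(C)=1, level(C)>=1
  process A: level=1
    A->D: in-degree(D)=0, level(D)=2, enqueue
    A->E: in-degree(E)=0, level(E)=2, enqueue
  process D: level=2
  process E: level=2
    E->C: in-degree(C)=0, level(C)=3, enqueue
  process C: level=3
All levels: A:1, B:0, C:3, D:2, E:2

Answer: A:1, B:0, C:3, D:2, E:2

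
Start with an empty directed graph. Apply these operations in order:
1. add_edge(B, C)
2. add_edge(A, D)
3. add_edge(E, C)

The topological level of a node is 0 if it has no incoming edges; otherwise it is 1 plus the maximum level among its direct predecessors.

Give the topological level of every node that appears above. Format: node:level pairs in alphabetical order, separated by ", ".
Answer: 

Answer: A:0, B:0, C:1, D:1, E:0

Derivation:
Op 1: add_edge(B, C). Edges now: 1
Op 2: add_edge(A, D). Edges now: 2
Op 3: add_edge(E, C). Edges now: 3
Compute levels (Kahn BFS):
  sources (in-degree 0): A, B, E
  process A: level=0
    A->D: in-degree(D)=0, level(D)=1, enqueue
  process B: level=0
    B->C: in-degree(C)=1, level(C)>=1
  process E: level=0
    E->C: in-degree(C)=0, level(C)=1, enqueue
  process D: level=1
  process C: level=1
All levels: A:0, B:0, C:1, D:1, E:0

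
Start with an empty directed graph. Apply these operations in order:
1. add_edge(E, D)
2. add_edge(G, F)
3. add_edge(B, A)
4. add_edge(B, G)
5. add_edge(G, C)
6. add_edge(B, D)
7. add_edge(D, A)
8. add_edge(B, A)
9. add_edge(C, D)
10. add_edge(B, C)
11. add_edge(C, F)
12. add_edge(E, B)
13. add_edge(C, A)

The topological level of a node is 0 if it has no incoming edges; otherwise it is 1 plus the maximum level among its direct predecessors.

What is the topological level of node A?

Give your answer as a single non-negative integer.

Answer: 5

Derivation:
Op 1: add_edge(E, D). Edges now: 1
Op 2: add_edge(G, F). Edges now: 2
Op 3: add_edge(B, A). Edges now: 3
Op 4: add_edge(B, G). Edges now: 4
Op 5: add_edge(G, C). Edges now: 5
Op 6: add_edge(B, D). Edges now: 6
Op 7: add_edge(D, A). Edges now: 7
Op 8: add_edge(B, A) (duplicate, no change). Edges now: 7
Op 9: add_edge(C, D). Edges now: 8
Op 10: add_edge(B, C). Edges now: 9
Op 11: add_edge(C, F). Edges now: 10
Op 12: add_edge(E, B). Edges now: 11
Op 13: add_edge(C, A). Edges now: 12
Compute levels (Kahn BFS):
  sources (in-degree 0): E
  process E: level=0
    E->B: in-degree(B)=0, level(B)=1, enqueue
    E->D: in-degree(D)=2, level(D)>=1
  process B: level=1
    B->A: in-degree(A)=2, level(A)>=2
    B->C: in-degree(C)=1, level(C)>=2
    B->D: in-degree(D)=1, level(D)>=2
    B->G: in-degree(G)=0, level(G)=2, enqueue
  process G: level=2
    G->C: in-degree(C)=0, level(C)=3, enqueue
    G->F: in-degree(F)=1, level(F)>=3
  process C: level=3
    C->A: in-degree(A)=1, level(A)>=4
    C->D: in-degree(D)=0, level(D)=4, enqueue
    C->F: in-degree(F)=0, level(F)=4, enqueue
  process D: level=4
    D->A: in-degree(A)=0, level(A)=5, enqueue
  process F: level=4
  process A: level=5
All levels: A:5, B:1, C:3, D:4, E:0, F:4, G:2
level(A) = 5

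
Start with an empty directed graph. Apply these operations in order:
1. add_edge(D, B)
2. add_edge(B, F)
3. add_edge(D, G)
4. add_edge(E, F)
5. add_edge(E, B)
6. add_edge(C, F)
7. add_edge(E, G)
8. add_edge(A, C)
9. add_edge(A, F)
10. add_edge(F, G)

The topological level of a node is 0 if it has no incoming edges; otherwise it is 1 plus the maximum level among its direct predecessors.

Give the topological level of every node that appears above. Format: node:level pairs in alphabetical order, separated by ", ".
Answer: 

Answer: A:0, B:1, C:1, D:0, E:0, F:2, G:3

Derivation:
Op 1: add_edge(D, B). Edges now: 1
Op 2: add_edge(B, F). Edges now: 2
Op 3: add_edge(D, G). Edges now: 3
Op 4: add_edge(E, F). Edges now: 4
Op 5: add_edge(E, B). Edges now: 5
Op 6: add_edge(C, F). Edges now: 6
Op 7: add_edge(E, G). Edges now: 7
Op 8: add_edge(A, C). Edges now: 8
Op 9: add_edge(A, F). Edges now: 9
Op 10: add_edge(F, G). Edges now: 10
Compute levels (Kahn BFS):
  sources (in-degree 0): A, D, E
  process A: level=0
    A->C: in-degree(C)=0, level(C)=1, enqueue
    A->F: in-degree(F)=3, level(F)>=1
  process D: level=0
    D->B: in-degree(B)=1, level(B)>=1
    D->G: in-degree(G)=2, level(G)>=1
  process E: level=0
    E->B: in-degree(B)=0, level(B)=1, enqueue
    E->F: in-degree(F)=2, level(F)>=1
    E->G: in-degree(G)=1, level(G)>=1
  process C: level=1
    C->F: in-degree(F)=1, level(F)>=2
  process B: level=1
    B->F: in-degree(F)=0, level(F)=2, enqueue
  process F: level=2
    F->G: in-degree(G)=0, level(G)=3, enqueue
  process G: level=3
All levels: A:0, B:1, C:1, D:0, E:0, F:2, G:3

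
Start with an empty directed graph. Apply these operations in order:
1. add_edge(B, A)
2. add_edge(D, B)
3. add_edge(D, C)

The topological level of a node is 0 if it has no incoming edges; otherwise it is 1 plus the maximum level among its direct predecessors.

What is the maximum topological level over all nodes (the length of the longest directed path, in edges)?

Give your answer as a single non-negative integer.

Answer: 2

Derivation:
Op 1: add_edge(B, A). Edges now: 1
Op 2: add_edge(D, B). Edges now: 2
Op 3: add_edge(D, C). Edges now: 3
Compute levels (Kahn BFS):
  sources (in-degree 0): D
  process D: level=0
    D->B: in-degree(B)=0, level(B)=1, enqueue
    D->C: in-degree(C)=0, level(C)=1, enqueue
  process B: level=1
    B->A: in-degree(A)=0, level(A)=2, enqueue
  process C: level=1
  process A: level=2
All levels: A:2, B:1, C:1, D:0
max level = 2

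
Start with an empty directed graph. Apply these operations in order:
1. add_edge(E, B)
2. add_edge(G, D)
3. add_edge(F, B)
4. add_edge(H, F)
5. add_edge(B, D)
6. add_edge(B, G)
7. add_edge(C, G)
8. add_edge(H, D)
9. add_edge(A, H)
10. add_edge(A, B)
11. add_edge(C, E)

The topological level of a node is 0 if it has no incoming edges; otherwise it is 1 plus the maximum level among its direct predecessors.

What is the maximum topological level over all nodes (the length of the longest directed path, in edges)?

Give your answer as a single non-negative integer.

Answer: 5

Derivation:
Op 1: add_edge(E, B). Edges now: 1
Op 2: add_edge(G, D). Edges now: 2
Op 3: add_edge(F, B). Edges now: 3
Op 4: add_edge(H, F). Edges now: 4
Op 5: add_edge(B, D). Edges now: 5
Op 6: add_edge(B, G). Edges now: 6
Op 7: add_edge(C, G). Edges now: 7
Op 8: add_edge(H, D). Edges now: 8
Op 9: add_edge(A, H). Edges now: 9
Op 10: add_edge(A, B). Edges now: 10
Op 11: add_edge(C, E). Edges now: 11
Compute levels (Kahn BFS):
  sources (in-degree 0): A, C
  process A: level=0
    A->B: in-degree(B)=2, level(B)>=1
    A->H: in-degree(H)=0, level(H)=1, enqueue
  process C: level=0
    C->E: in-degree(E)=0, level(E)=1, enqueue
    C->G: in-degree(G)=1, level(G)>=1
  process H: level=1
    H->D: in-degree(D)=2, level(D)>=2
    H->F: in-degree(F)=0, level(F)=2, enqueue
  process E: level=1
    E->B: in-degree(B)=1, level(B)>=2
  process F: level=2
    F->B: in-degree(B)=0, level(B)=3, enqueue
  process B: level=3
    B->D: in-degree(D)=1, level(D)>=4
    B->G: in-degree(G)=0, level(G)=4, enqueue
  process G: level=4
    G->D: in-degree(D)=0, level(D)=5, enqueue
  process D: level=5
All levels: A:0, B:3, C:0, D:5, E:1, F:2, G:4, H:1
max level = 5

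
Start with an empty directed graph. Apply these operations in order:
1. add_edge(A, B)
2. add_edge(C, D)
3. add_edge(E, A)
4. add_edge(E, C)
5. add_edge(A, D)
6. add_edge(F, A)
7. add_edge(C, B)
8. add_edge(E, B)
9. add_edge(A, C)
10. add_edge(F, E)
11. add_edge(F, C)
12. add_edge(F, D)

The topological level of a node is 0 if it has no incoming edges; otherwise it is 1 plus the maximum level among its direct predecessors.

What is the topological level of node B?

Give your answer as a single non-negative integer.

Answer: 4

Derivation:
Op 1: add_edge(A, B). Edges now: 1
Op 2: add_edge(C, D). Edges now: 2
Op 3: add_edge(E, A). Edges now: 3
Op 4: add_edge(E, C). Edges now: 4
Op 5: add_edge(A, D). Edges now: 5
Op 6: add_edge(F, A). Edges now: 6
Op 7: add_edge(C, B). Edges now: 7
Op 8: add_edge(E, B). Edges now: 8
Op 9: add_edge(A, C). Edges now: 9
Op 10: add_edge(F, E). Edges now: 10
Op 11: add_edge(F, C). Edges now: 11
Op 12: add_edge(F, D). Edges now: 12
Compute levels (Kahn BFS):
  sources (in-degree 0): F
  process F: level=0
    F->A: in-degree(A)=1, level(A)>=1
    F->C: in-degree(C)=2, level(C)>=1
    F->D: in-degree(D)=2, level(D)>=1
    F->E: in-degree(E)=0, level(E)=1, enqueue
  process E: level=1
    E->A: in-degree(A)=0, level(A)=2, enqueue
    E->B: in-degree(B)=2, level(B)>=2
    E->C: in-degree(C)=1, level(C)>=2
  process A: level=2
    A->B: in-degree(B)=1, level(B)>=3
    A->C: in-degree(C)=0, level(C)=3, enqueue
    A->D: in-degree(D)=1, level(D)>=3
  process C: level=3
    C->B: in-degree(B)=0, level(B)=4, enqueue
    C->D: in-degree(D)=0, level(D)=4, enqueue
  process B: level=4
  process D: level=4
All levels: A:2, B:4, C:3, D:4, E:1, F:0
level(B) = 4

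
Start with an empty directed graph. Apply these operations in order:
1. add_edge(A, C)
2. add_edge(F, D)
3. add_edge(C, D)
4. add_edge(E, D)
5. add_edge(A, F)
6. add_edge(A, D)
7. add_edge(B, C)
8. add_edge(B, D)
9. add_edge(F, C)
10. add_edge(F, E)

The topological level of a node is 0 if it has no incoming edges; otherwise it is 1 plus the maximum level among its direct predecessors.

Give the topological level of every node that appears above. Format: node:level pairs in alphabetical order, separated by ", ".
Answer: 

Answer: A:0, B:0, C:2, D:3, E:2, F:1

Derivation:
Op 1: add_edge(A, C). Edges now: 1
Op 2: add_edge(F, D). Edges now: 2
Op 3: add_edge(C, D). Edges now: 3
Op 4: add_edge(E, D). Edges now: 4
Op 5: add_edge(A, F). Edges now: 5
Op 6: add_edge(A, D). Edges now: 6
Op 7: add_edge(B, C). Edges now: 7
Op 8: add_edge(B, D). Edges now: 8
Op 9: add_edge(F, C). Edges now: 9
Op 10: add_edge(F, E). Edges now: 10
Compute levels (Kahn BFS):
  sources (in-degree 0): A, B
  process A: level=0
    A->C: in-degree(C)=2, level(C)>=1
    A->D: in-degree(D)=4, level(D)>=1
    A->F: in-degree(F)=0, level(F)=1, enqueue
  process B: level=0
    B->C: in-degree(C)=1, level(C)>=1
    B->D: in-degree(D)=3, level(D)>=1
  process F: level=1
    F->C: in-degree(C)=0, level(C)=2, enqueue
    F->D: in-degree(D)=2, level(D)>=2
    F->E: in-degree(E)=0, level(E)=2, enqueue
  process C: level=2
    C->D: in-degree(D)=1, level(D)>=3
  process E: level=2
    E->D: in-degree(D)=0, level(D)=3, enqueue
  process D: level=3
All levels: A:0, B:0, C:2, D:3, E:2, F:1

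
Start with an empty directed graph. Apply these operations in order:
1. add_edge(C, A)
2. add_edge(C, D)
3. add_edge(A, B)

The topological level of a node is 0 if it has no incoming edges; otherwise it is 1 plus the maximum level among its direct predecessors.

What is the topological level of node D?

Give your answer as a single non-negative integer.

Answer: 1

Derivation:
Op 1: add_edge(C, A). Edges now: 1
Op 2: add_edge(C, D). Edges now: 2
Op 3: add_edge(A, B). Edges now: 3
Compute levels (Kahn BFS):
  sources (in-degree 0): C
  process C: level=0
    C->A: in-degree(A)=0, level(A)=1, enqueue
    C->D: in-degree(D)=0, level(D)=1, enqueue
  process A: level=1
    A->B: in-degree(B)=0, level(B)=2, enqueue
  process D: level=1
  process B: level=2
All levels: A:1, B:2, C:0, D:1
level(D) = 1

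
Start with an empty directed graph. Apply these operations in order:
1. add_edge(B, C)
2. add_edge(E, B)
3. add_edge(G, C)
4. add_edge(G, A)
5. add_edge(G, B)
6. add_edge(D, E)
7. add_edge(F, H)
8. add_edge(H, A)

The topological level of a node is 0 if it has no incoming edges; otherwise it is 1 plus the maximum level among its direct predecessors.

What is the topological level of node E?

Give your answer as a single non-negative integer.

Op 1: add_edge(B, C). Edges now: 1
Op 2: add_edge(E, B). Edges now: 2
Op 3: add_edge(G, C). Edges now: 3
Op 4: add_edge(G, A). Edges now: 4
Op 5: add_edge(G, B). Edges now: 5
Op 6: add_edge(D, E). Edges now: 6
Op 7: add_edge(F, H). Edges now: 7
Op 8: add_edge(H, A). Edges now: 8
Compute levels (Kahn BFS):
  sources (in-degree 0): D, F, G
  process D: level=0
    D->E: in-degree(E)=0, level(E)=1, enqueue
  process F: level=0
    F->H: in-degree(H)=0, level(H)=1, enqueue
  process G: level=0
    G->A: in-degree(A)=1, level(A)>=1
    G->B: in-degree(B)=1, level(B)>=1
    G->C: in-degree(C)=1, level(C)>=1
  process E: level=1
    E->B: in-degree(B)=0, level(B)=2, enqueue
  process H: level=1
    H->A: in-degree(A)=0, level(A)=2, enqueue
  process B: level=2
    B->C: in-degree(C)=0, level(C)=3, enqueue
  process A: level=2
  process C: level=3
All levels: A:2, B:2, C:3, D:0, E:1, F:0, G:0, H:1
level(E) = 1

Answer: 1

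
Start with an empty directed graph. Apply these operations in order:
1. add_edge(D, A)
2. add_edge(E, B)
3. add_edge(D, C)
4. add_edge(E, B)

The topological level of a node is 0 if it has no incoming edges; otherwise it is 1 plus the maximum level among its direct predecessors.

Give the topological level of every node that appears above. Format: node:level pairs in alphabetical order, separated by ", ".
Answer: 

Op 1: add_edge(D, A). Edges now: 1
Op 2: add_edge(E, B). Edges now: 2
Op 3: add_edge(D, C). Edges now: 3
Op 4: add_edge(E, B) (duplicate, no change). Edges now: 3
Compute levels (Kahn BFS):
  sources (in-degree 0): D, E
  process D: level=0
    D->A: in-degree(A)=0, level(A)=1, enqueue
    D->C: in-degree(C)=0, level(C)=1, enqueue
  process E: level=0
    E->B: in-degree(B)=0, level(B)=1, enqueue
  process A: level=1
  process C: level=1
  process B: level=1
All levels: A:1, B:1, C:1, D:0, E:0

Answer: A:1, B:1, C:1, D:0, E:0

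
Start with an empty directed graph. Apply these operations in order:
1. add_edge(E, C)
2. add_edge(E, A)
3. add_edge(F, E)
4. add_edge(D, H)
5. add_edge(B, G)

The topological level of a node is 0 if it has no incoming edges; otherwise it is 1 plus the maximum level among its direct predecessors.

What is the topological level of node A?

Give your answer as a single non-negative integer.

Answer: 2

Derivation:
Op 1: add_edge(E, C). Edges now: 1
Op 2: add_edge(E, A). Edges now: 2
Op 3: add_edge(F, E). Edges now: 3
Op 4: add_edge(D, H). Edges now: 4
Op 5: add_edge(B, G). Edges now: 5
Compute levels (Kahn BFS):
  sources (in-degree 0): B, D, F
  process B: level=0
    B->G: in-degree(G)=0, level(G)=1, enqueue
  process D: level=0
    D->H: in-degree(H)=0, level(H)=1, enqueue
  process F: level=0
    F->E: in-degree(E)=0, level(E)=1, enqueue
  process G: level=1
  process H: level=1
  process E: level=1
    E->A: in-degree(A)=0, level(A)=2, enqueue
    E->C: in-degree(C)=0, level(C)=2, enqueue
  process A: level=2
  process C: level=2
All levels: A:2, B:0, C:2, D:0, E:1, F:0, G:1, H:1
level(A) = 2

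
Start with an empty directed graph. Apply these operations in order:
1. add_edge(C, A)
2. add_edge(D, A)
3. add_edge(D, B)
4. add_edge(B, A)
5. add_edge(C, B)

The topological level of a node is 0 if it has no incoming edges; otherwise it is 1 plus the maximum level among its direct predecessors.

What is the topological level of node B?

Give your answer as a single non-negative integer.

Answer: 1

Derivation:
Op 1: add_edge(C, A). Edges now: 1
Op 2: add_edge(D, A). Edges now: 2
Op 3: add_edge(D, B). Edges now: 3
Op 4: add_edge(B, A). Edges now: 4
Op 5: add_edge(C, B). Edges now: 5
Compute levels (Kahn BFS):
  sources (in-degree 0): C, D
  process C: level=0
    C->A: in-degree(A)=2, level(A)>=1
    C->B: in-degree(B)=1, level(B)>=1
  process D: level=0
    D->A: in-degree(A)=1, level(A)>=1
    D->B: in-degree(B)=0, level(B)=1, enqueue
  process B: level=1
    B->A: in-degree(A)=0, level(A)=2, enqueue
  process A: level=2
All levels: A:2, B:1, C:0, D:0
level(B) = 1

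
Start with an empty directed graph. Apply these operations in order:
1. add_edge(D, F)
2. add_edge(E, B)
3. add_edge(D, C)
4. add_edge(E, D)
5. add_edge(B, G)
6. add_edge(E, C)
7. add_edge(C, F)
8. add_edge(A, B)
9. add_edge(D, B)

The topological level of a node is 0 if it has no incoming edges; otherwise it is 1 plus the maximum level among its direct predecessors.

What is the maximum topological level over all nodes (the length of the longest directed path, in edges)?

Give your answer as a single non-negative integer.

Op 1: add_edge(D, F). Edges now: 1
Op 2: add_edge(E, B). Edges now: 2
Op 3: add_edge(D, C). Edges now: 3
Op 4: add_edge(E, D). Edges now: 4
Op 5: add_edge(B, G). Edges now: 5
Op 6: add_edge(E, C). Edges now: 6
Op 7: add_edge(C, F). Edges now: 7
Op 8: add_edge(A, B). Edges now: 8
Op 9: add_edge(D, B). Edges now: 9
Compute levels (Kahn BFS):
  sources (in-degree 0): A, E
  process A: level=0
    A->B: in-degree(B)=2, level(B)>=1
  process E: level=0
    E->B: in-degree(B)=1, level(B)>=1
    E->C: in-degree(C)=1, level(C)>=1
    E->D: in-degree(D)=0, level(D)=1, enqueue
  process D: level=1
    D->B: in-degree(B)=0, level(B)=2, enqueue
    D->C: in-degree(C)=0, level(C)=2, enqueue
    D->F: in-degree(F)=1, level(F)>=2
  process B: level=2
    B->G: in-degree(G)=0, level(G)=3, enqueue
  process C: level=2
    C->F: in-degree(F)=0, level(F)=3, enqueue
  process G: level=3
  process F: level=3
All levels: A:0, B:2, C:2, D:1, E:0, F:3, G:3
max level = 3

Answer: 3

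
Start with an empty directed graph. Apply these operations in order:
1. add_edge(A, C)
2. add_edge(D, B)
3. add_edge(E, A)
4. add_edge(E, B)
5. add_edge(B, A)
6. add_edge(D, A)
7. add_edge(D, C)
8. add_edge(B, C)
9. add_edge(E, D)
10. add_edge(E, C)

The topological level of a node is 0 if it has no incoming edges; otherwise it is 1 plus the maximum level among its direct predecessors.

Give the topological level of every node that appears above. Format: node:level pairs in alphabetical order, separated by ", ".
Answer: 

Op 1: add_edge(A, C). Edges now: 1
Op 2: add_edge(D, B). Edges now: 2
Op 3: add_edge(E, A). Edges now: 3
Op 4: add_edge(E, B). Edges now: 4
Op 5: add_edge(B, A). Edges now: 5
Op 6: add_edge(D, A). Edges now: 6
Op 7: add_edge(D, C). Edges now: 7
Op 8: add_edge(B, C). Edges now: 8
Op 9: add_edge(E, D). Edges now: 9
Op 10: add_edge(E, C). Edges now: 10
Compute levels (Kahn BFS):
  sources (in-degree 0): E
  process E: level=0
    E->A: in-degree(A)=2, level(A)>=1
    E->B: in-degree(B)=1, level(B)>=1
    E->C: in-degree(C)=3, level(C)>=1
    E->D: in-degree(D)=0, level(D)=1, enqueue
  process D: level=1
    D->A: in-degree(A)=1, level(A)>=2
    D->B: in-degree(B)=0, level(B)=2, enqueue
    D->C: in-degree(C)=2, level(C)>=2
  process B: level=2
    B->A: in-degree(A)=0, level(A)=3, enqueue
    B->C: in-degree(C)=1, level(C)>=3
  process A: level=3
    A->C: in-degree(C)=0, level(C)=4, enqueue
  process C: level=4
All levels: A:3, B:2, C:4, D:1, E:0

Answer: A:3, B:2, C:4, D:1, E:0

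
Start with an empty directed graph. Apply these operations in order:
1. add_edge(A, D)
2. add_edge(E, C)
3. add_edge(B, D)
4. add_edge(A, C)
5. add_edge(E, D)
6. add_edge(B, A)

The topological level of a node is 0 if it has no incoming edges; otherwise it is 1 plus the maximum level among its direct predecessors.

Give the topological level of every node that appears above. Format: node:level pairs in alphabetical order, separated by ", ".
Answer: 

Op 1: add_edge(A, D). Edges now: 1
Op 2: add_edge(E, C). Edges now: 2
Op 3: add_edge(B, D). Edges now: 3
Op 4: add_edge(A, C). Edges now: 4
Op 5: add_edge(E, D). Edges now: 5
Op 6: add_edge(B, A). Edges now: 6
Compute levels (Kahn BFS):
  sources (in-degree 0): B, E
  process B: level=0
    B->A: in-degree(A)=0, level(A)=1, enqueue
    B->D: in-degree(D)=2, level(D)>=1
  process E: level=0
    E->C: in-degree(C)=1, level(C)>=1
    E->D: in-degree(D)=1, level(D)>=1
  process A: level=1
    A->C: in-degree(C)=0, level(C)=2, enqueue
    A->D: in-degree(D)=0, level(D)=2, enqueue
  process C: level=2
  process D: level=2
All levels: A:1, B:0, C:2, D:2, E:0

Answer: A:1, B:0, C:2, D:2, E:0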